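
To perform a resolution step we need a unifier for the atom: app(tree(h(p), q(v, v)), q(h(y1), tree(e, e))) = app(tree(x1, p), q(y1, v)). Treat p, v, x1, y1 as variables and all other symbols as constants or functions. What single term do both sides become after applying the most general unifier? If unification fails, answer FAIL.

FAIL

Decompose app/2: tree(h(p), q(v, v)) = tree(x1, p),  q(h(y1), tree(e, e)) = q(y1, v).
Decompose tree/2: h(p) = x1,  q(v, v) = p.
Bind x1 := h(p); no other remaining equation mentions x1.
Bind p := q(v, v); no other remaining equation mentions p. Substituting into the earlier binding gives x1 := h(q(v, v)).
Decompose q/2: h(y1) = y1,  tree(e, e) = v.
Occurs check fails: y1 occurs in h(y1); the equation y1 = h(y1) has no finite solution.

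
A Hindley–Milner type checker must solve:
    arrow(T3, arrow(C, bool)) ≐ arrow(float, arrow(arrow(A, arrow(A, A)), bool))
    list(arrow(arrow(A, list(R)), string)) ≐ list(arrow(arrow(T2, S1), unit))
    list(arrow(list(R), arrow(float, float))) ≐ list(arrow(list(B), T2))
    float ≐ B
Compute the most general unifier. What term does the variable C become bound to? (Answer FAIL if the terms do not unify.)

Decompose arrow/2: T3 ≐ float,  arrow(C, bool) ≐ arrow(arrow(A, arrow(A, A)), bool).
Bind T3 := float; no other remaining equation mentions T3.
Decompose arrow/2: C ≐ arrow(A, arrow(A, A)),  bool ≐ bool.
Bind C := arrow(A, arrow(A, A)); no other remaining equation mentions C.
Delete trivial equation bool ≐ bool.
Decompose list/1: arrow(arrow(A, list(R)), string) ≐ arrow(arrow(T2, S1), unit).
Decompose arrow/2: arrow(A, list(R)) ≐ arrow(T2, S1),  string ≐ unit.
Decompose arrow/2: A ≐ T2,  list(R) ≐ S1.
Bind A := T2; no other remaining equation mentions A. Substituting into the earlier binding gives C := arrow(T2, arrow(T2, T2)).
Bind S1 := list(R); no other remaining equation mentions S1.
Clash: constants string and unit differ; no unifier exists.

FAIL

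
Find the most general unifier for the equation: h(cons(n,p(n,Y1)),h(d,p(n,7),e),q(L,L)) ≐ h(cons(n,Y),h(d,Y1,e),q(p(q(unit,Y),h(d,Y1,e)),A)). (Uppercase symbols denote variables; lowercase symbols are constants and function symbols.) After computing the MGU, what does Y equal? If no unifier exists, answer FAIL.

p(n,p(n,7))

Decompose h/3: cons(n,p(n,Y1)) ≐ cons(n,Y),  h(d,p(n,7),e) ≐ h(d,Y1,e),  q(L,L) ≐ q(p(q(unit,Y),h(d,Y1,e)),A).
Decompose cons/2: n ≐ n,  p(n,Y1) ≐ Y.
Delete trivial equation n ≐ n.
Bind Y := p(n,Y1); substituting into the one remaining equation that mentions Y gives: q(L,L) ≐ q(p(q(unit,p(n,Y1)),h(d,Y1,e)),A).
Decompose h/3: d ≐ d,  p(n,7) ≐ Y1,  e ≐ e.
Delete trivial equation d ≐ d.
Bind Y1 := p(n,7); substituting into the one remaining equation that mentions Y1 gives: q(L,L) ≐ q(p(q(unit,p(n,p(n,7))),h(d,p(n,7),e)),A). Substituting into the earlier binding gives Y := p(n,p(n,7)).
Delete trivial equation e ≐ e.
Decompose q/2: L ≐ p(q(unit,p(n,p(n,7))),h(d,p(n,7),e)),  L ≐ A.
Bind L := p(q(unit,p(n,p(n,7))),h(d,p(n,7),e)); substituting into the remaining equation gives: p(q(unit,p(n,p(n,7))),h(d,p(n,7),e)) ≐ A.
Bind A := p(q(unit,p(n,p(n,7))),h(d,p(n,7),e)).
MGU = { Y := p(n,p(n,7)), Y1 := p(n,7), L := p(q(unit,p(n,p(n,7))),h(d,p(n,7),e)), A := p(q(unit,p(n,p(n,7))),h(d,p(n,7),e)) }, so Y := p(n,p(n,7)).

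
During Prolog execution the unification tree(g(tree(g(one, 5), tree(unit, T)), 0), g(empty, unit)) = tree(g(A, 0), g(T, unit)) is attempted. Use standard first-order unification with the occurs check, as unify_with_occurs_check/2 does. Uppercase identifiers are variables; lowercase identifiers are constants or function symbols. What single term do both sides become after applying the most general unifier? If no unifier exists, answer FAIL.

Decompose tree/2: g(tree(g(one, 5), tree(unit, T)), 0) = g(A, 0),  g(empty, unit) = g(T, unit).
Decompose g/2: tree(g(one, 5), tree(unit, T)) = A,  0 = 0.
Bind A := tree(g(one, 5), tree(unit, T)); no other remaining equation mentions A.
Delete trivial equation 0 = 0.
Decompose g/2: empty = T,  unit = unit.
Bind T := empty; no other remaining equation mentions T. Substituting into the earlier binding gives A := tree(g(one, 5), tree(unit, empty)).
Delete trivial equation unit = unit.
Applying the MGU to either side gives tree(g(tree(g(one, 5), tree(unit, empty)), 0), g(empty, unit)).

tree(g(tree(g(one, 5), tree(unit, empty)), 0), g(empty, unit))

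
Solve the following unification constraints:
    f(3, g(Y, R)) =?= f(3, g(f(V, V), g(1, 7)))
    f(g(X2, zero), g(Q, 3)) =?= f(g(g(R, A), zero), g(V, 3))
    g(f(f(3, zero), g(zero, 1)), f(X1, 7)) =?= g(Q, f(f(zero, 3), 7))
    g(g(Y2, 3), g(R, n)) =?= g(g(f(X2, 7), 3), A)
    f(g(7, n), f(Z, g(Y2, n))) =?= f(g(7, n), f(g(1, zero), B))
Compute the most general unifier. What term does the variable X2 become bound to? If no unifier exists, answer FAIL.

Decompose f/2: 3 =?= 3,  g(Y, R) =?= g(f(V, V), g(1, 7)).
Delete trivial equation 3 =?= 3.
Decompose g/2: Y =?= f(V, V),  R =?= g(1, 7).
Bind Y := f(V, V); no other remaining equation mentions Y.
Bind R := g(1, 7); substituting into the 2 remaining equations that mention R gives: f(g(X2, zero), g(Q, 3)) =?= f(g(g(g(1, 7), A), zero), g(V, 3)),  g(g(Y2, 3), g(g(1, 7), n)) =?= g(g(f(X2, 7), 3), A).
Decompose f/2: g(X2, zero) =?= g(g(g(1, 7), A), zero),  g(Q, 3) =?= g(V, 3).
Decompose g/2: X2 =?= g(g(1, 7), A),  zero =?= zero.
Bind X2 := g(g(1, 7), A); substituting into the one remaining equation that mentions X2 gives: g(g(Y2, 3), g(g(1, 7), n)) =?= g(g(f(g(g(1, 7), A), 7), 3), A).
Delete trivial equation zero =?= zero.
Decompose g/2: Q =?= V,  3 =?= 3.
Bind Q := V; substituting into the one remaining equation that mentions Q gives: g(f(f(3, zero), g(zero, 1)), f(X1, 7)) =?= g(V, f(f(zero, 3), 7)).
Delete trivial equation 3 =?= 3.
Decompose g/2: f(f(3, zero), g(zero, 1)) =?= V,  f(X1, 7) =?= f(f(zero, 3), 7).
Bind V := f(f(3, zero), g(zero, 1)); no other remaining equation mentions V. Substituting into the earlier bindings gives Y := f(f(f(3, zero), g(zero, 1)), f(f(3, zero), g(zero, 1))), Q := f(f(3, zero), g(zero, 1)).
Decompose f/2: X1 =?= f(zero, 3),  7 =?= 7.
Bind X1 := f(zero, 3); no other remaining equation mentions X1.
Delete trivial equation 7 =?= 7.
Decompose g/2: g(Y2, 3) =?= g(f(g(g(1, 7), A), 7), 3),  g(g(1, 7), n) =?= A.
Decompose g/2: Y2 =?= f(g(g(1, 7), A), 7),  3 =?= 3.
Bind Y2 := f(g(g(1, 7), A), 7); substituting into the one remaining equation that mentions Y2 gives: f(g(7, n), f(Z, g(f(g(g(1, 7), A), 7), n))) =?= f(g(7, n), f(g(1, zero), B)).
Delete trivial equation 3 =?= 3.
Bind A := g(g(1, 7), n); substituting into the remaining equation gives: f(g(7, n), f(Z, g(f(g(g(1, 7), g(g(1, 7), n)), 7), n))) =?= f(g(7, n), f(g(1, zero), B)). Substituting into the earlier bindings gives X2 := g(g(1, 7), g(g(1, 7), n)), Y2 := f(g(g(1, 7), g(g(1, 7), n)), 7).
Decompose f/2: g(7, n) =?= g(7, n),  f(Z, g(f(g(g(1, 7), g(g(1, 7), n)), 7), n)) =?= f(g(1, zero), B).
Delete trivial equation g(7, n) =?= g(7, n).
Decompose f/2: Z =?= g(1, zero),  g(f(g(g(1, 7), g(g(1, 7), n)), 7), n) =?= B.
Bind Z := g(1, zero); no other remaining equation mentions Z.
Bind B := g(f(g(g(1, 7), g(g(1, 7), n)), 7), n).
MGU = { Y := f(f(f(3, zero), g(zero, 1)), f(f(3, zero), g(zero, 1))), R := g(1, 7), X2 := g(g(1, 7), g(g(1, 7), n)), Q := f(f(3, zero), g(zero, 1)), V := f(f(3, zero), g(zero, 1)), X1 := f(zero, 3), Y2 := f(g(g(1, 7), g(g(1, 7), n)), 7), A := g(g(1, 7), n), Z := g(1, zero), B := g(f(g(g(1, 7), g(g(1, 7), n)), 7), n) }, so X2 := g(g(1, 7), g(g(1, 7), n)).

g(g(1, 7), g(g(1, 7), n))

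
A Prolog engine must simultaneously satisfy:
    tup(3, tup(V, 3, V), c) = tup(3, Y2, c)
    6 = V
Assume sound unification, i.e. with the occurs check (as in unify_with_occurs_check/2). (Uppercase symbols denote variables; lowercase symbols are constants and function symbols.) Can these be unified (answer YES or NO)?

YES

Decompose tup/3: 3 = 3,  tup(V, 3, V) = Y2,  c = c.
Delete trivial equation 3 = 3.
Bind Y2 := tup(V, 3, V); no other remaining equation mentions Y2.
Delete trivial equation c = c.
Bind V := 6. Substituting into the earlier binding gives Y2 := tup(6, 3, 6).
No equations remain and no clash or occurs-check failure arose, so a unifier exists.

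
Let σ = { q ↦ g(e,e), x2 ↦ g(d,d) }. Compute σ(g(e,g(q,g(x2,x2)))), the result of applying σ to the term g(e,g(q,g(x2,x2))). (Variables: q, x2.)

g(e,g(g(e,e),g(g(d,d),g(d,d))))

Replace each occurrence of q with g(e,e).
Replace each occurrence of x2 with g(d,d).
Result: g(e,g(g(e,e),g(g(d,d),g(d,d)))).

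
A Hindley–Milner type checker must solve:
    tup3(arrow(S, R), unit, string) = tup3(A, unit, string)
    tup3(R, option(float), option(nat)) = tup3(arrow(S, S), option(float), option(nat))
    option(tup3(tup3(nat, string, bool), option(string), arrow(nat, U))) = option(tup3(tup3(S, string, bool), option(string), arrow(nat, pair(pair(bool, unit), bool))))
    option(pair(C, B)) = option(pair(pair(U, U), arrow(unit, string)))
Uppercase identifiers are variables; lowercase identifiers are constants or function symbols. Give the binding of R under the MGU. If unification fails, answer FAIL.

arrow(nat, nat)

Decompose tup3/3: arrow(S, R) = A,  unit = unit,  string = string.
Bind A := arrow(S, R); no other remaining equation mentions A.
Delete trivial equation unit = unit.
Delete trivial equation string = string.
Decompose tup3/3: R = arrow(S, S),  option(float) = option(float),  option(nat) = option(nat).
Bind R := arrow(S, S); no other remaining equation mentions R. Substituting into the earlier binding gives A := arrow(S, arrow(S, S)).
Delete trivial equation option(float) = option(float).
Delete trivial equation option(nat) = option(nat).
Decompose option/1: tup3(tup3(nat, string, bool), option(string), arrow(nat, U)) = tup3(tup3(S, string, bool), option(string), arrow(nat, pair(pair(bool, unit), bool))).
Decompose tup3/3: tup3(nat, string, bool) = tup3(S, string, bool),  option(string) = option(string),  arrow(nat, U) = arrow(nat, pair(pair(bool, unit), bool)).
Decompose tup3/3: nat = S,  string = string,  bool = bool.
Bind S := nat; no other remaining equation mentions S. Substituting into the earlier bindings gives A := arrow(nat, arrow(nat, nat)), R := arrow(nat, nat).
Delete trivial equation string = string.
Delete trivial equation bool = bool.
Delete trivial equation option(string) = option(string).
Decompose arrow/2: nat = nat,  U = pair(pair(bool, unit), bool).
Delete trivial equation nat = nat.
Bind U := pair(pair(bool, unit), bool); substituting into the remaining equation gives: option(pair(C, B)) = option(pair(pair(pair(pair(bool, unit), bool), pair(pair(bool, unit), bool)), arrow(unit, string))).
Decompose option/1: pair(C, B) = pair(pair(pair(pair(bool, unit), bool), pair(pair(bool, unit), bool)), arrow(unit, string)).
Decompose pair/2: C = pair(pair(pair(bool, unit), bool), pair(pair(bool, unit), bool)),  B = arrow(unit, string).
Bind C := pair(pair(pair(bool, unit), bool), pair(pair(bool, unit), bool)); no other remaining equation mentions C.
Bind B := arrow(unit, string).
MGU = { A -> arrow(nat, arrow(nat, nat)), R -> arrow(nat, nat), S -> nat, U -> pair(pair(bool, unit), bool), C -> pair(pair(pair(bool, unit), bool), pair(pair(bool, unit), bool)), B -> arrow(unit, string) }, so R -> arrow(nat, nat).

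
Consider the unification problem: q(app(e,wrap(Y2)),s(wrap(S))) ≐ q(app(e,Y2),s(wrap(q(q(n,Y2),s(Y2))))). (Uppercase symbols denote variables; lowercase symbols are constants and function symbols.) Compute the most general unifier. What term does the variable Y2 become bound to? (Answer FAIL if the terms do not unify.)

FAIL

Decompose q/2: app(e,wrap(Y2)) ≐ app(e,Y2),  s(wrap(S)) ≐ s(wrap(q(q(n,Y2),s(Y2)))).
Decompose app/2: e ≐ e,  wrap(Y2) ≐ Y2.
Delete trivial equation e ≐ e.
Occurs check fails: Y2 occurs in wrap(Y2); the equation Y2 ≐ wrap(Y2) has no finite solution.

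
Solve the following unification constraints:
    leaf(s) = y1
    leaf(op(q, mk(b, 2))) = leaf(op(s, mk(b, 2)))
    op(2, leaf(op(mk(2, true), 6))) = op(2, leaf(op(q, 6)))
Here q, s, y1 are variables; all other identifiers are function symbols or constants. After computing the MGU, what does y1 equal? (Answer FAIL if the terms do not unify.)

leaf(mk(2, true))

Bind y1 := leaf(s); no other remaining equation mentions y1.
Decompose leaf/1: op(q, mk(b, 2)) = op(s, mk(b, 2)).
Decompose op/2: q = s,  mk(b, 2) = mk(b, 2).
Bind q := s; substituting into the one remaining equation that mentions q gives: op(2, leaf(op(mk(2, true), 6))) = op(2, leaf(op(s, 6))).
Delete trivial equation mk(b, 2) = mk(b, 2).
Decompose op/2: 2 = 2,  leaf(op(mk(2, true), 6)) = leaf(op(s, 6)).
Delete trivial equation 2 = 2.
Decompose leaf/1: op(mk(2, true), 6) = op(s, 6).
Decompose op/2: mk(2, true) = s,  6 = 6.
Bind s := mk(2, true); no other remaining equation mentions s. Substituting into the earlier bindings gives y1 := leaf(mk(2, true)), q := mk(2, true).
Delete trivial equation 6 = 6.
MGU = { y1 := leaf(mk(2, true)), q := mk(2, true), s := mk(2, true) }, so y1 := leaf(mk(2, true)).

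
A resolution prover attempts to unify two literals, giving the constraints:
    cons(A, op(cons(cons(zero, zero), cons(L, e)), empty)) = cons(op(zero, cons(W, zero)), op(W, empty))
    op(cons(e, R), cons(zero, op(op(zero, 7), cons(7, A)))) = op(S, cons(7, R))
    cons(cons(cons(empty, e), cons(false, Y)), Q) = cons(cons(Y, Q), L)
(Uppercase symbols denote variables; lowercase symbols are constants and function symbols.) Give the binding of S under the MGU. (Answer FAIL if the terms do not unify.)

FAIL

Decompose cons/2: A = op(zero, cons(W, zero)),  op(cons(cons(zero, zero), cons(L, e)), empty) = op(W, empty).
Bind A := op(zero, cons(W, zero)); substituting into the one remaining equation that mentions A gives: op(cons(e, R), cons(zero, op(op(zero, 7), cons(7, op(zero, cons(W, zero)))))) = op(S, cons(7, R)).
Decompose op/2: cons(cons(zero, zero), cons(L, e)) = W,  empty = empty.
Bind W := cons(cons(zero, zero), cons(L, e)); substituting into the one remaining equation that mentions W gives: op(cons(e, R), cons(zero, op(op(zero, 7), cons(7, op(zero, cons(cons(cons(zero, zero), cons(L, e)), zero)))))) = op(S, cons(7, R)). Substituting into the earlier binding gives A := op(zero, cons(cons(cons(zero, zero), cons(L, e)), zero)).
Delete trivial equation empty = empty.
Decompose op/2: cons(e, R) = S,  cons(zero, op(op(zero, 7), cons(7, op(zero, cons(cons(cons(zero, zero), cons(L, e)), zero))))) = cons(7, R).
Bind S := cons(e, R); no other remaining equation mentions S.
Decompose cons/2: zero = 7,  op(op(zero, 7), cons(7, op(zero, cons(cons(cons(zero, zero), cons(L, e)), zero)))) = R.
Clash: constants zero and 7 differ; no unifier exists.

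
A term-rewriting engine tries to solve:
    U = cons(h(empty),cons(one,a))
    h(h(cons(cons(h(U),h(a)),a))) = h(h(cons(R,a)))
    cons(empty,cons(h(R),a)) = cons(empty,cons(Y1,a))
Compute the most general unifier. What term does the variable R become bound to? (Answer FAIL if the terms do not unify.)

Bind U := cons(h(empty),cons(one,a)); substituting into the one remaining equation that mentions U gives: h(h(cons(cons(h(cons(h(empty),cons(one,a))),h(a)),a))) = h(h(cons(R,a))).
Decompose h/1: h(cons(cons(h(cons(h(empty),cons(one,a))),h(a)),a)) = h(cons(R,a)).
Decompose h/1: cons(cons(h(cons(h(empty),cons(one,a))),h(a)),a) = cons(R,a).
Decompose cons/2: cons(h(cons(h(empty),cons(one,a))),h(a)) = R,  a = a.
Bind R := cons(h(cons(h(empty),cons(one,a))),h(a)); substituting into the one remaining equation that mentions R gives: cons(empty,cons(h(cons(h(cons(h(empty),cons(one,a))),h(a))),a)) = cons(empty,cons(Y1,a)).
Delete trivial equation a = a.
Decompose cons/2: empty = empty,  cons(h(cons(h(cons(h(empty),cons(one,a))),h(a))),a) = cons(Y1,a).
Delete trivial equation empty = empty.
Decompose cons/2: h(cons(h(cons(h(empty),cons(one,a))),h(a))) = Y1,  a = a.
Bind Y1 := h(cons(h(cons(h(empty),cons(one,a))),h(a))); no other remaining equation mentions Y1.
Delete trivial equation a = a.
MGU = { U -> cons(h(empty),cons(one,a)), R -> cons(h(cons(h(empty),cons(one,a))),h(a)), Y1 -> h(cons(h(cons(h(empty),cons(one,a))),h(a))) }, so R -> cons(h(cons(h(empty),cons(one,a))),h(a)).

cons(h(cons(h(empty),cons(one,a))),h(a))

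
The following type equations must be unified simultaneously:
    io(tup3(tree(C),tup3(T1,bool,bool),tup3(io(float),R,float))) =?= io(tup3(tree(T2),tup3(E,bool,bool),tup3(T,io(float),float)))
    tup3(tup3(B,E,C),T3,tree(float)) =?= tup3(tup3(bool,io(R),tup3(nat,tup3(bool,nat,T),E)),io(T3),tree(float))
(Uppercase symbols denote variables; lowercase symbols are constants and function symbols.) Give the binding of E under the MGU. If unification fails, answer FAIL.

Decompose io/1: tup3(tree(C),tup3(T1,bool,bool),tup3(io(float),R,float)) =?= tup3(tree(T2),tup3(E,bool,bool),tup3(T,io(float),float)).
Decompose tup3/3: tree(C) =?= tree(T2),  tup3(T1,bool,bool) =?= tup3(E,bool,bool),  tup3(io(float),R,float) =?= tup3(T,io(float),float).
Decompose tree/1: C =?= T2.
Bind C := T2; substituting into the one remaining equation that mentions C gives: tup3(tup3(B,E,T2),T3,tree(float)) =?= tup3(tup3(bool,io(R),tup3(nat,tup3(bool,nat,T),E)),io(T3),tree(float)).
Decompose tup3/3: T1 =?= E,  bool =?= bool,  bool =?= bool.
Bind T1 := E; no other remaining equation mentions T1.
Delete trivial equation bool =?= bool.
Delete trivial equation bool =?= bool.
Decompose tup3/3: io(float) =?= T,  R =?= io(float),  float =?= float.
Bind T := io(float); substituting into the one remaining equation that mentions T gives: tup3(tup3(B,E,T2),T3,tree(float)) =?= tup3(tup3(bool,io(R),tup3(nat,tup3(bool,nat,io(float)),E)),io(T3),tree(float)).
Bind R := io(float); substituting into the one remaining equation that mentions R gives: tup3(tup3(B,E,T2),T3,tree(float)) =?= tup3(tup3(bool,io(io(float)),tup3(nat,tup3(bool,nat,io(float)),E)),io(T3),tree(float)).
Delete trivial equation float =?= float.
Decompose tup3/3: tup3(B,E,T2) =?= tup3(bool,io(io(float)),tup3(nat,tup3(bool,nat,io(float)),E)),  T3 =?= io(T3),  tree(float) =?= tree(float).
Decompose tup3/3: B =?= bool,  E =?= io(io(float)),  T2 =?= tup3(nat,tup3(bool,nat,io(float)),E).
Bind B := bool; no other remaining equation mentions B.
Bind E := io(io(float)); substituting into the one remaining equation that mentions E gives: T2 =?= tup3(nat,tup3(bool,nat,io(float)),io(io(float))). Substituting into the earlier binding gives T1 := io(io(float)).
Bind T2 := tup3(nat,tup3(bool,nat,io(float)),io(io(float))); no other remaining equation mentions T2. Substituting into the earlier binding gives C := tup3(nat,tup3(bool,nat,io(float)),io(io(float))).
Occurs check fails: T3 occurs in io(T3); the equation T3 =?= io(T3) has no finite solution.

FAIL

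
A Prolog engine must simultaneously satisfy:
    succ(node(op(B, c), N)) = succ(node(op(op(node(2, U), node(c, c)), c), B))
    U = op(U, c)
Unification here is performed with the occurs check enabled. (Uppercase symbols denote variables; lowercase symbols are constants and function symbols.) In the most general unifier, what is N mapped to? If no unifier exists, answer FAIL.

Decompose succ/1: node(op(B, c), N) = node(op(op(node(2, U), node(c, c)), c), B).
Decompose node/2: op(B, c) = op(op(node(2, U), node(c, c)), c),  N = B.
Decompose op/2: B = op(node(2, U), node(c, c)),  c = c.
Bind B := op(node(2, U), node(c, c)); substituting into the one remaining equation that mentions B gives: N = op(node(2, U), node(c, c)).
Delete trivial equation c = c.
Bind N := op(node(2, U), node(c, c)); no other remaining equation mentions N.
Occurs check fails: U occurs in op(U, c); the equation U = op(U, c) has no finite solution.

FAIL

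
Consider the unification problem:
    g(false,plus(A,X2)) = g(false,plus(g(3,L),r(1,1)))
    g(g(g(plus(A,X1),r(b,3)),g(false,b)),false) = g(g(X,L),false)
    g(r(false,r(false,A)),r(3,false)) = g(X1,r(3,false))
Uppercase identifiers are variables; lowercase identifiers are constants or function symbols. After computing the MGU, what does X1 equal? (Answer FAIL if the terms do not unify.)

r(false,r(false,g(3,g(false,b))))

Decompose g/2: false = false,  plus(A,X2) = plus(g(3,L),r(1,1)).
Delete trivial equation false = false.
Decompose plus/2: A = g(3,L),  X2 = r(1,1).
Bind A := g(3,L); substituting into the 2 remaining equations that mention A gives: g(g(g(plus(g(3,L),X1),r(b,3)),g(false,b)),false) = g(g(X,L),false),  g(r(false,r(false,g(3,L))),r(3,false)) = g(X1,r(3,false)).
Bind X2 := r(1,1); no other remaining equation mentions X2.
Decompose g/2: g(g(plus(g(3,L),X1),r(b,3)),g(false,b)) = g(X,L),  false = false.
Decompose g/2: g(plus(g(3,L),X1),r(b,3)) = X,  g(false,b) = L.
Bind X := g(plus(g(3,L),X1),r(b,3)); no other remaining equation mentions X.
Bind L := g(false,b); substituting into the one remaining equation that mentions L gives: g(r(false,r(false,g(3,g(false,b)))),r(3,false)) = g(X1,r(3,false)). Substituting into the earlier bindings gives A := g(3,g(false,b)), X := g(plus(g(3,g(false,b)),X1),r(b,3)).
Delete trivial equation false = false.
Decompose g/2: r(false,r(false,g(3,g(false,b)))) = X1,  r(3,false) = r(3,false).
Bind X1 := r(false,r(false,g(3,g(false,b)))); no other remaining equation mentions X1. Substituting into the earlier binding gives X := g(plus(g(3,g(false,b)),r(false,r(false,g(3,g(false,b))))),r(b,3)).
Delete trivial equation r(3,false) = r(3,false).
MGU = { A := g(3,g(false,b)), X2 := r(1,1), X := g(plus(g(3,g(false,b)),r(false,r(false,g(3,g(false,b))))),r(b,3)), L := g(false,b), X1 := r(false,r(false,g(3,g(false,b)))) }, so X1 := r(false,r(false,g(3,g(false,b)))).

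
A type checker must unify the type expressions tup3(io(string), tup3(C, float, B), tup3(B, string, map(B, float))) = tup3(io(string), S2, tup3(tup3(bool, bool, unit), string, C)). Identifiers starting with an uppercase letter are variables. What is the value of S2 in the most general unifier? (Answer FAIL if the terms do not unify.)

Decompose tup3/3: io(string) = io(string),  tup3(C, float, B) = S2,  tup3(B, string, map(B, float)) = tup3(tup3(bool, bool, unit), string, C).
Delete trivial equation io(string) = io(string).
Bind S2 := tup3(C, float, B); no other remaining equation mentions S2.
Decompose tup3/3: B = tup3(bool, bool, unit),  string = string,  map(B, float) = C.
Bind B := tup3(bool, bool, unit); substituting into the one remaining equation that mentions B gives: map(tup3(bool, bool, unit), float) = C. Substituting into the earlier binding gives S2 := tup3(C, float, tup3(bool, bool, unit)).
Delete trivial equation string = string.
Bind C := map(tup3(bool, bool, unit), float). Substituting into the earlier binding gives S2 := tup3(map(tup3(bool, bool, unit), float), float, tup3(bool, bool, unit)).
MGU = { S2 ↦ tup3(map(tup3(bool, bool, unit), float), float, tup3(bool, bool, unit)), B ↦ tup3(bool, bool, unit), C ↦ map(tup3(bool, bool, unit), float) }, so S2 ↦ tup3(map(tup3(bool, bool, unit), float), float, tup3(bool, bool, unit)).

tup3(map(tup3(bool, bool, unit), float), float, tup3(bool, bool, unit))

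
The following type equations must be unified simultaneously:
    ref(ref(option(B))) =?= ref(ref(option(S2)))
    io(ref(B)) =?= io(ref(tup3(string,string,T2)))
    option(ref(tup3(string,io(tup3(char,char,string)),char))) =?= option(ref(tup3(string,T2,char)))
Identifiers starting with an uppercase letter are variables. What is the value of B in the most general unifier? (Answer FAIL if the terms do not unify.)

Decompose ref/1: ref(option(B)) =?= ref(option(S2)).
Decompose ref/1: option(B) =?= option(S2).
Decompose option/1: B =?= S2.
Bind B := S2; substituting into the one remaining equation that mentions B gives: io(ref(S2)) =?= io(ref(tup3(string,string,T2))).
Decompose io/1: ref(S2) =?= ref(tup3(string,string,T2)).
Decompose ref/1: S2 =?= tup3(string,string,T2).
Bind S2 := tup3(string,string,T2); no other remaining equation mentions S2. Substituting into the earlier binding gives B := tup3(string,string,T2).
Decompose option/1: ref(tup3(string,io(tup3(char,char,string)),char)) =?= ref(tup3(string,T2,char)).
Decompose ref/1: tup3(string,io(tup3(char,char,string)),char) =?= tup3(string,T2,char).
Decompose tup3/3: string =?= string,  io(tup3(char,char,string)) =?= T2,  char =?= char.
Delete trivial equation string =?= string.
Bind T2 := io(tup3(char,char,string)); no other remaining equation mentions T2. Substituting into the earlier bindings gives B := tup3(string,string,io(tup3(char,char,string))), S2 := tup3(string,string,io(tup3(char,char,string))).
Delete trivial equation char =?= char.
MGU = { B ↦ tup3(string,string,io(tup3(char,char,string))), S2 ↦ tup3(string,string,io(tup3(char,char,string))), T2 ↦ io(tup3(char,char,string)) }, so B ↦ tup3(string,string,io(tup3(char,char,string))).

tup3(string,string,io(tup3(char,char,string)))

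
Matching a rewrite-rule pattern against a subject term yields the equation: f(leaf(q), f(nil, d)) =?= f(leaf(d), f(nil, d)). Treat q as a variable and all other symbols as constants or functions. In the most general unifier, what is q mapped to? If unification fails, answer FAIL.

Decompose f/2: leaf(q) =?= leaf(d),  f(nil, d) =?= f(nil, d).
Decompose leaf/1: q =?= d.
Bind q := d; no other remaining equation mentions q.
Delete trivial equation f(nil, d) =?= f(nil, d).
MGU = { q -> d }, so q -> d.

d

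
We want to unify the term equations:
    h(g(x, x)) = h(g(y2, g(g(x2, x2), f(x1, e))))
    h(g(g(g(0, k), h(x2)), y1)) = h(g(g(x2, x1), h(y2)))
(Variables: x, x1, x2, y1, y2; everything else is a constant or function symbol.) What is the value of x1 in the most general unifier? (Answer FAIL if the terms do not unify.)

h(g(0, k))

Decompose h/1: g(x, x) = g(y2, g(g(x2, x2), f(x1, e))).
Decompose g/2: x = y2,  x = g(g(x2, x2), f(x1, e)).
Bind x := y2; substituting into the one remaining equation that mentions x gives: y2 = g(g(x2, x2), f(x1, e)).
Bind y2 := g(g(x2, x2), f(x1, e)); substituting into the remaining equation gives: h(g(g(g(0, k), h(x2)), y1)) = h(g(g(x2, x1), h(g(g(x2, x2), f(x1, e))))). Substituting into the earlier binding gives x := g(g(x2, x2), f(x1, e)).
Decompose h/1: g(g(g(0, k), h(x2)), y1) = g(g(x2, x1), h(g(g(x2, x2), f(x1, e)))).
Decompose g/2: g(g(0, k), h(x2)) = g(x2, x1),  y1 = h(g(g(x2, x2), f(x1, e))).
Decompose g/2: g(0, k) = x2,  h(x2) = x1.
Bind x2 := g(0, k); substituting into the remaining equations gives: h(g(0, k)) = x1,  y1 = h(g(g(g(0, k), g(0, k)), f(x1, e))). Substituting into the earlier bindings gives x := g(g(g(0, k), g(0, k)), f(x1, e)), y2 := g(g(g(0, k), g(0, k)), f(x1, e)).
Bind x1 := h(g(0, k)); substituting into the remaining equation gives: y1 = h(g(g(g(0, k), g(0, k)), f(h(g(0, k)), e))). Substituting into the earlier bindings gives x := g(g(g(0, k), g(0, k)), f(h(g(0, k)), e)), y2 := g(g(g(0, k), g(0, k)), f(h(g(0, k)), e)).
Bind y1 := h(g(g(g(0, k), g(0, k)), f(h(g(0, k)), e))).
MGU = { x := g(g(g(0, k), g(0, k)), f(h(g(0, k)), e)), y2 := g(g(g(0, k), g(0, k)), f(h(g(0, k)), e)), x2 := g(0, k), x1 := h(g(0, k)), y1 := h(g(g(g(0, k), g(0, k)), f(h(g(0, k)), e))) }, so x1 := h(g(0, k)).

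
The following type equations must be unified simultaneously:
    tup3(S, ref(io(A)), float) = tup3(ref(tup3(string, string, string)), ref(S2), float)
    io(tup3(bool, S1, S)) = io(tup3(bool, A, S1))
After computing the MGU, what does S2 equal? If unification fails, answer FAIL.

io(ref(tup3(string, string, string)))

Decompose tup3/3: S = ref(tup3(string, string, string)),  ref(io(A)) = ref(S2),  float = float.
Bind S := ref(tup3(string, string, string)); substituting into the one remaining equation that mentions S gives: io(tup3(bool, S1, ref(tup3(string, string, string)))) = io(tup3(bool, A, S1)).
Decompose ref/1: io(A) = S2.
Bind S2 := io(A); no other remaining equation mentions S2.
Delete trivial equation float = float.
Decompose io/1: tup3(bool, S1, ref(tup3(string, string, string))) = tup3(bool, A, S1).
Decompose tup3/3: bool = bool,  S1 = A,  ref(tup3(string, string, string)) = S1.
Delete trivial equation bool = bool.
Bind S1 := A; substituting into the remaining equation gives: ref(tup3(string, string, string)) = A.
Bind A := ref(tup3(string, string, string)). Substituting into the earlier bindings gives S2 := io(ref(tup3(string, string, string))), S1 := ref(tup3(string, string, string)).
MGU = { S ↦ ref(tup3(string, string, string)), S2 ↦ io(ref(tup3(string, string, string))), S1 ↦ ref(tup3(string, string, string)), A ↦ ref(tup3(string, string, string)) }, so S2 ↦ io(ref(tup3(string, string, string))).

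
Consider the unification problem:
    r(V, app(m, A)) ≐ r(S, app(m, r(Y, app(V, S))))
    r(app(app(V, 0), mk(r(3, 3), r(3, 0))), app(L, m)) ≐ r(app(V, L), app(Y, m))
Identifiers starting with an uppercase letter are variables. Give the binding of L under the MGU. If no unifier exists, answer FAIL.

Decompose r/2: V ≐ S,  app(m, A) ≐ app(m, r(Y, app(V, S))).
Bind V := S; substituting into the remaining equations gives: app(m, A) ≐ app(m, r(Y, app(S, S))),  r(app(app(S, 0), mk(r(3, 3), r(3, 0))), app(L, m)) ≐ r(app(S, L), app(Y, m)).
Decompose app/2: m ≐ m,  A ≐ r(Y, app(S, S)).
Delete trivial equation m ≐ m.
Bind A := r(Y, app(S, S)); no other remaining equation mentions A.
Decompose r/2: app(app(S, 0), mk(r(3, 3), r(3, 0))) ≐ app(S, L),  app(L, m) ≐ app(Y, m).
Decompose app/2: app(S, 0) ≐ S,  mk(r(3, 3), r(3, 0)) ≐ L.
Occurs check fails: S occurs in app(S, 0); the equation S ≐ app(S, 0) has no finite solution.

FAIL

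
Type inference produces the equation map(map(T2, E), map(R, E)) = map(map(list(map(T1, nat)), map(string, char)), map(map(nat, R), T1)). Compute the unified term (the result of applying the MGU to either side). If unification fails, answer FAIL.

FAIL

Decompose map/2: map(T2, E) = map(list(map(T1, nat)), map(string, char)),  map(R, E) = map(map(nat, R), T1).
Decompose map/2: T2 = list(map(T1, nat)),  E = map(string, char).
Bind T2 := list(map(T1, nat)); no other remaining equation mentions T2.
Bind E := map(string, char); substituting into the remaining equation gives: map(R, map(string, char)) = map(map(nat, R), T1).
Decompose map/2: R = map(nat, R),  map(string, char) = T1.
Occurs check fails: R occurs in map(nat, R); the equation R = map(nat, R) has no finite solution.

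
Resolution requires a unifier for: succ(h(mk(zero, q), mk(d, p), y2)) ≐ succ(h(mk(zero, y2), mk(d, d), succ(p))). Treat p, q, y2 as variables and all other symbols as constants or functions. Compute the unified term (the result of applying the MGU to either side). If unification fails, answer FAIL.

succ(h(mk(zero, succ(d)), mk(d, d), succ(d)))

Decompose succ/1: h(mk(zero, q), mk(d, p), y2) ≐ h(mk(zero, y2), mk(d, d), succ(p)).
Decompose h/3: mk(zero, q) ≐ mk(zero, y2),  mk(d, p) ≐ mk(d, d),  y2 ≐ succ(p).
Decompose mk/2: zero ≐ zero,  q ≐ y2.
Delete trivial equation zero ≐ zero.
Bind q := y2; no other remaining equation mentions q.
Decompose mk/2: d ≐ d,  p ≐ d.
Delete trivial equation d ≐ d.
Bind p := d; substituting into the remaining equation gives: y2 ≐ succ(d).
Bind y2 := succ(d). Substituting into the earlier binding gives q := succ(d).
Applying the MGU to either side gives succ(h(mk(zero, succ(d)), mk(d, d), succ(d))).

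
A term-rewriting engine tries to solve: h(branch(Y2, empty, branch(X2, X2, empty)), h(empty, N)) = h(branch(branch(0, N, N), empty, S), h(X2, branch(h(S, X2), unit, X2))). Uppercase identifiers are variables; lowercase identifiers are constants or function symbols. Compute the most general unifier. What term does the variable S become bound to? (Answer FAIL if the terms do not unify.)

Decompose h/2: branch(Y2, empty, branch(X2, X2, empty)) = branch(branch(0, N, N), empty, S),  h(empty, N) = h(X2, branch(h(S, X2), unit, X2)).
Decompose branch/3: Y2 = branch(0, N, N),  empty = empty,  branch(X2, X2, empty) = S.
Bind Y2 := branch(0, N, N); no other remaining equation mentions Y2.
Delete trivial equation empty = empty.
Bind S := branch(X2, X2, empty); substituting into the remaining equation gives: h(empty, N) = h(X2, branch(h(branch(X2, X2, empty), X2), unit, X2)).
Decompose h/2: empty = X2,  N = branch(h(branch(X2, X2, empty), X2), unit, X2).
Bind X2 := empty; substituting into the remaining equation gives: N = branch(h(branch(empty, empty, empty), empty), unit, empty). Substituting into the earlier binding gives S := branch(empty, empty, empty).
Bind N := branch(h(branch(empty, empty, empty), empty), unit, empty). Substituting into the earlier binding gives Y2 := branch(0, branch(h(branch(empty, empty, empty), empty), unit, empty), branch(h(branch(empty, empty, empty), empty), unit, empty)).
MGU = { Y2 ↦ branch(0, branch(h(branch(empty, empty, empty), empty), unit, empty), branch(h(branch(empty, empty, empty), empty), unit, empty)), S ↦ branch(empty, empty, empty), X2 ↦ empty, N ↦ branch(h(branch(empty, empty, empty), empty), unit, empty) }, so S ↦ branch(empty, empty, empty).

branch(empty, empty, empty)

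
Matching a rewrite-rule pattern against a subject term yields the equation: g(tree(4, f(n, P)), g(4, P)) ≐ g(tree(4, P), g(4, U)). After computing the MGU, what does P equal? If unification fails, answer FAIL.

FAIL

Decompose g/2: tree(4, f(n, P)) ≐ tree(4, P),  g(4, P) ≐ g(4, U).
Decompose tree/2: 4 ≐ 4,  f(n, P) ≐ P.
Delete trivial equation 4 ≐ 4.
Occurs check fails: P occurs in f(n, P); the equation P ≐ f(n, P) has no finite solution.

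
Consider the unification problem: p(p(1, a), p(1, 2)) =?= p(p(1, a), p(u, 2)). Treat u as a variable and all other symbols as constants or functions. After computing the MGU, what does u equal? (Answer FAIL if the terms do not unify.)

Decompose p/2: p(1, a) =?= p(1, a),  p(1, 2) =?= p(u, 2).
Delete trivial equation p(1, a) =?= p(1, a).
Decompose p/2: 1 =?= u,  2 =?= 2.
Bind u := 1; no other remaining equation mentions u.
Delete trivial equation 2 =?= 2.
MGU = { u -> 1 }, so u -> 1.

1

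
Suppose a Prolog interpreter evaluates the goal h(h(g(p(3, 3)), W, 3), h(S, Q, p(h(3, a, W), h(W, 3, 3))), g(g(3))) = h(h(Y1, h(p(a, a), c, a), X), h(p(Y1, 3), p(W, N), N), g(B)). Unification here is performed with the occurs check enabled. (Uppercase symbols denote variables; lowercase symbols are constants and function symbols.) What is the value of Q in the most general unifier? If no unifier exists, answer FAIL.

Decompose h/3: h(g(p(3, 3)), W, 3) = h(Y1, h(p(a, a), c, a), X),  h(S, Q, p(h(3, a, W), h(W, 3, 3))) = h(p(Y1, 3), p(W, N), N),  g(g(3)) = g(B).
Decompose h/3: g(p(3, 3)) = Y1,  W = h(p(a, a), c, a),  3 = X.
Bind Y1 := g(p(3, 3)); substituting into the one remaining equation that mentions Y1 gives: h(S, Q, p(h(3, a, W), h(W, 3, 3))) = h(p(g(p(3, 3)), 3), p(W, N), N).
Bind W := h(p(a, a), c, a); substituting into the one remaining equation that mentions W gives: h(S, Q, p(h(3, a, h(p(a, a), c, a)), h(h(p(a, a), c, a), 3, 3))) = h(p(g(p(3, 3)), 3), p(h(p(a, a), c, a), N), N).
Bind X := 3; no other remaining equation mentions X.
Decompose h/3: S = p(g(p(3, 3)), 3),  Q = p(h(p(a, a), c, a), N),  p(h(3, a, h(p(a, a), c, a)), h(h(p(a, a), c, a), 3, 3)) = N.
Bind S := p(g(p(3, 3)), 3); no other remaining equation mentions S.
Bind Q := p(h(p(a, a), c, a), N); no other remaining equation mentions Q.
Bind N := p(h(3, a, h(p(a, a), c, a)), h(h(p(a, a), c, a), 3, 3)); no other remaining equation mentions N. Substituting into the earlier binding gives Q := p(h(p(a, a), c, a), p(h(3, a, h(p(a, a), c, a)), h(h(p(a, a), c, a), 3, 3))).
Decompose g/1: g(3) = B.
Bind B := g(3).
MGU = { Y1 ↦ g(p(3, 3)), W ↦ h(p(a, a), c, a), X ↦ 3, S ↦ p(g(p(3, 3)), 3), Q ↦ p(h(p(a, a), c, a), p(h(3, a, h(p(a, a), c, a)), h(h(p(a, a), c, a), 3, 3))), N ↦ p(h(3, a, h(p(a, a), c, a)), h(h(p(a, a), c, a), 3, 3)), B ↦ g(3) }, so Q ↦ p(h(p(a, a), c, a), p(h(3, a, h(p(a, a), c, a)), h(h(p(a, a), c, a), 3, 3))).

p(h(p(a, a), c, a), p(h(3, a, h(p(a, a), c, a)), h(h(p(a, a), c, a), 3, 3)))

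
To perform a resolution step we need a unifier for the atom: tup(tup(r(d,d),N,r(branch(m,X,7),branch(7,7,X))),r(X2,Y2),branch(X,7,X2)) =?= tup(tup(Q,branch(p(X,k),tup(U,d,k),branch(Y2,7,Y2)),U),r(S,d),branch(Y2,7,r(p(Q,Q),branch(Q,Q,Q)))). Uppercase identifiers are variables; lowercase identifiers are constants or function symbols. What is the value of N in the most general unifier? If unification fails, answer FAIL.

Decompose tup/3: tup(r(d,d),N,r(branch(m,X,7),branch(7,7,X))) =?= tup(Q,branch(p(X,k),tup(U,d,k),branch(Y2,7,Y2)),U),  r(X2,Y2) =?= r(S,d),  branch(X,7,X2) =?= branch(Y2,7,r(p(Q,Q),branch(Q,Q,Q))).
Decompose tup/3: r(d,d) =?= Q,  N =?= branch(p(X,k),tup(U,d,k),branch(Y2,7,Y2)),  r(branch(m,X,7),branch(7,7,X)) =?= U.
Bind Q := r(d,d); substituting into the one remaining equation that mentions Q gives: branch(X,7,X2) =?= branch(Y2,7,r(p(r(d,d),r(d,d)),branch(r(d,d),r(d,d),r(d,d)))).
Bind N := branch(p(X,k),tup(U,d,k),branch(Y2,7,Y2)); no other remaining equation mentions N.
Bind U := r(branch(m,X,7),branch(7,7,X)); no other remaining equation mentions U. Substituting into the earlier binding gives N := branch(p(X,k),tup(r(branch(m,X,7),branch(7,7,X)),d,k),branch(Y2,7,Y2)).
Decompose r/2: X2 =?= S,  Y2 =?= d.
Bind X2 := S; substituting into the one remaining equation that mentions X2 gives: branch(X,7,S) =?= branch(Y2,7,r(p(r(d,d),r(d,d)),branch(r(d,d),r(d,d),r(d,d)))).
Bind Y2 := d; substituting into the remaining equation gives: branch(X,7,S) =?= branch(d,7,r(p(r(d,d),r(d,d)),branch(r(d,d),r(d,d),r(d,d)))). Substituting into the earlier binding gives N := branch(p(X,k),tup(r(branch(m,X,7),branch(7,7,X)),d,k),branch(d,7,d)).
Decompose branch/3: X =?= d,  7 =?= 7,  S =?= r(p(r(d,d),r(d,d)),branch(r(d,d),r(d,d),r(d,d))).
Bind X := d; no other remaining equation mentions X. Substituting into the earlier bindings gives N := branch(p(d,k),tup(r(branch(m,d,7),branch(7,7,d)),d,k),branch(d,7,d)), U := r(branch(m,d,7),branch(7,7,d)).
Delete trivial equation 7 =?= 7.
Bind S := r(p(r(d,d),r(d,d)),branch(r(d,d),r(d,d),r(d,d))). Substituting into the earlier binding gives X2 := r(p(r(d,d),r(d,d)),branch(r(d,d),r(d,d),r(d,d))).
MGU = { Q -> r(d,d), N -> branch(p(d,k),tup(r(branch(m,d,7),branch(7,7,d)),d,k),branch(d,7,d)), U -> r(branch(m,d,7),branch(7,7,d)), X2 -> r(p(r(d,d),r(d,d)),branch(r(d,d),r(d,d),r(d,d))), Y2 -> d, X -> d, S -> r(p(r(d,d),r(d,d)),branch(r(d,d),r(d,d),r(d,d))) }, so N -> branch(p(d,k),tup(r(branch(m,d,7),branch(7,7,d)),d,k),branch(d,7,d)).

branch(p(d,k),tup(r(branch(m,d,7),branch(7,7,d)),d,k),branch(d,7,d))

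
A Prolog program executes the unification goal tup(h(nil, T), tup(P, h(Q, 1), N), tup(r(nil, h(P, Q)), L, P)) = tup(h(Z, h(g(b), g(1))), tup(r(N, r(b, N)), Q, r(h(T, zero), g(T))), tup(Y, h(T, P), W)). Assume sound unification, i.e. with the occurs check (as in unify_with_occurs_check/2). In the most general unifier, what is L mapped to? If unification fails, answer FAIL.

FAIL

Decompose tup/3: h(nil, T) = h(Z, h(g(b), g(1))),  tup(P, h(Q, 1), N) = tup(r(N, r(b, N)), Q, r(h(T, zero), g(T))),  tup(r(nil, h(P, Q)), L, P) = tup(Y, h(T, P), W).
Decompose h/2: nil = Z,  T = h(g(b), g(1)).
Bind Z := nil; no other remaining equation mentions Z.
Bind T := h(g(b), g(1)); substituting into the remaining equations gives: tup(P, h(Q, 1), N) = tup(r(N, r(b, N)), Q, r(h(h(g(b), g(1)), zero), g(h(g(b), g(1))))),  tup(r(nil, h(P, Q)), L, P) = tup(Y, h(h(g(b), g(1)), P), W).
Decompose tup/3: P = r(N, r(b, N)),  h(Q, 1) = Q,  N = r(h(h(g(b), g(1)), zero), g(h(g(b), g(1)))).
Bind P := r(N, r(b, N)); substituting into the one remaining equation that mentions P gives: tup(r(nil, h(r(N, r(b, N)), Q)), L, r(N, r(b, N))) = tup(Y, h(h(g(b), g(1)), r(N, r(b, N))), W).
Occurs check fails: Q occurs in h(Q, 1); the equation Q = h(Q, 1) has no finite solution.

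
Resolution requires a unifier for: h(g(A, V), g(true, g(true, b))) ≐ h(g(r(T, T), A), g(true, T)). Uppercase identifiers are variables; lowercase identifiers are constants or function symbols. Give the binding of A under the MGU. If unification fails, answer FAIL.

Decompose h/2: g(A, V) ≐ g(r(T, T), A),  g(true, g(true, b)) ≐ g(true, T).
Decompose g/2: A ≐ r(T, T),  V ≐ A.
Bind A := r(T, T); substituting into the one remaining equation that mentions A gives: V ≐ r(T, T).
Bind V := r(T, T); no other remaining equation mentions V.
Decompose g/2: true ≐ true,  g(true, b) ≐ T.
Delete trivial equation true ≐ true.
Bind T := g(true, b). Substituting into the earlier bindings gives A := r(g(true, b), g(true, b)), V := r(g(true, b), g(true, b)).
MGU = { A -> r(g(true, b), g(true, b)), V -> r(g(true, b), g(true, b)), T -> g(true, b) }, so A -> r(g(true, b), g(true, b)).

r(g(true, b), g(true, b))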